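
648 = 648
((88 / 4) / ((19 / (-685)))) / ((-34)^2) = -7535 / 10982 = -0.69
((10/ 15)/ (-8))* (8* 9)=-6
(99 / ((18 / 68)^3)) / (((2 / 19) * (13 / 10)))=39005.39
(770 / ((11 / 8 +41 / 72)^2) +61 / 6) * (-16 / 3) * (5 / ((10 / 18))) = -359224 / 35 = -10263.54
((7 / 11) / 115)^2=49 / 1600225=0.00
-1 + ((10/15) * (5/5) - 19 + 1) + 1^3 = -52/3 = -17.33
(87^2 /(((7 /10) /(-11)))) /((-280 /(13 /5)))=1104.46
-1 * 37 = -37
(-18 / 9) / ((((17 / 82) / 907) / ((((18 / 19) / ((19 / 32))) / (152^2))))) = -1338732 / 2215457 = -0.60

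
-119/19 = -6.26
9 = 9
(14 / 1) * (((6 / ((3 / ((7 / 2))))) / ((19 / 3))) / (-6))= -2.58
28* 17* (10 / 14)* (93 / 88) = 7905 / 22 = 359.32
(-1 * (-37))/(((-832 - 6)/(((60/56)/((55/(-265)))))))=29415/129052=0.23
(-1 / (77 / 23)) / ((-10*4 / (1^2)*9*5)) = 23 / 138600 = 0.00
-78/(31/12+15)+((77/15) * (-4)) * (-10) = 127168/633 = 200.90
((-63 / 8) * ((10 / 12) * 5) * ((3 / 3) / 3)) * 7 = -1225 / 16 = -76.56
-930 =-930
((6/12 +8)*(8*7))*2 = 952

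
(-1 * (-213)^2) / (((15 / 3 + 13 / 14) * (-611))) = 12.52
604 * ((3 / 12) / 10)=151 / 10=15.10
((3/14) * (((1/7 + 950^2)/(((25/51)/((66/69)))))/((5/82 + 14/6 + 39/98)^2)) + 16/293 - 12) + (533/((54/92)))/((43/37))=2723862718283054356889/55396752451598475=49170.08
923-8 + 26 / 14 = 6418 / 7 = 916.86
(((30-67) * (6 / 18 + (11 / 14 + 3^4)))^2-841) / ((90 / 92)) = 9436197.22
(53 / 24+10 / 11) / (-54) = -823 / 14256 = -0.06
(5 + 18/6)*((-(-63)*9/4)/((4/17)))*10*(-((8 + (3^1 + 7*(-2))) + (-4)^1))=337365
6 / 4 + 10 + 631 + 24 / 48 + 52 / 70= 22531 / 35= 643.74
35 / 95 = 7 / 19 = 0.37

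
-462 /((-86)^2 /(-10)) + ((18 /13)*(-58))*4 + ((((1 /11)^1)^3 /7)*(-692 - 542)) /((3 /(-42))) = -10197907063 /31993247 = -318.75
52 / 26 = 2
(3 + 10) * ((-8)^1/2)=-52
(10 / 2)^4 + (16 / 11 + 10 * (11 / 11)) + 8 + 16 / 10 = 35533 / 55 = 646.05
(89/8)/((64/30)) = 1335/256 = 5.21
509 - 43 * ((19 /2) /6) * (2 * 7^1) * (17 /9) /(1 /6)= -92642 /9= -10293.56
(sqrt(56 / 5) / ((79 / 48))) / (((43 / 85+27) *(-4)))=-204 *sqrt(70) / 92351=-0.02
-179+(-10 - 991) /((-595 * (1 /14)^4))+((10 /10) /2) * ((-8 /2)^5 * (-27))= 6653313 /85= 78274.27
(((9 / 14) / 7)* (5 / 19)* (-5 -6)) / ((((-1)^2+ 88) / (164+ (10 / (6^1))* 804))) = -372240 / 82859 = -4.49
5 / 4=1.25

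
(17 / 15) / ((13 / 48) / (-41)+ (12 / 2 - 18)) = -11152 / 118145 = -0.09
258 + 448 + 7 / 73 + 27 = 53516 / 73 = 733.10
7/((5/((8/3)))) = 56/15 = 3.73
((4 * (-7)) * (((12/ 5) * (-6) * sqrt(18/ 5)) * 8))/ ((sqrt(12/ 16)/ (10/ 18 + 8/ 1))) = 275968 * sqrt(30)/ 25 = 60461.56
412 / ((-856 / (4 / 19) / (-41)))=8446 / 2033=4.15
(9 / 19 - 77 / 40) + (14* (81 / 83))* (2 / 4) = 339371 / 63080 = 5.38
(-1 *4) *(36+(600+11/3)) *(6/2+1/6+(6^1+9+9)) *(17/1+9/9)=-1251188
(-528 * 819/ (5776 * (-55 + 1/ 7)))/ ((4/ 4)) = 63063/ 46208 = 1.36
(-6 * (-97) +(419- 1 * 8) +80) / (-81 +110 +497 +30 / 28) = 15022 / 7379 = 2.04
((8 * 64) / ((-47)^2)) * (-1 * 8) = -1.85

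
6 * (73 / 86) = 219 / 43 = 5.09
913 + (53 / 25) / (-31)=707522 / 775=912.93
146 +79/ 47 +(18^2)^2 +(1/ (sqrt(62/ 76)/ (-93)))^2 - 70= 5435817/ 47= 115655.68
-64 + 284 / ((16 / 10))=227 / 2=113.50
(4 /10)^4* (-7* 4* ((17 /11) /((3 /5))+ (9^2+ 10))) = -1383424 /20625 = -67.08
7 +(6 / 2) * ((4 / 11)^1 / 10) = 391 / 55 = 7.11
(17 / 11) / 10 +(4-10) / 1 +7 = 127 / 110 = 1.15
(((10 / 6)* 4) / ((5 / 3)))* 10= 40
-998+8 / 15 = -14962 / 15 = -997.47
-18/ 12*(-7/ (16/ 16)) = 21/ 2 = 10.50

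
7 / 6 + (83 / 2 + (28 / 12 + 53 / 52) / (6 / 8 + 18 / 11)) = 180473 / 4095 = 44.07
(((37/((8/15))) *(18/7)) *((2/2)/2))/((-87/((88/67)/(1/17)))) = -22.89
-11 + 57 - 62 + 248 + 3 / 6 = 465 / 2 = 232.50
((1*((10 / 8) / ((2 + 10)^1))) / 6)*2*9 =5 / 16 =0.31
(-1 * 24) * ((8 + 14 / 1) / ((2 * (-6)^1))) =44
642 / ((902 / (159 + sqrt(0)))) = 51039 / 451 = 113.17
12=12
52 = 52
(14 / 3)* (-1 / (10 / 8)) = -56 / 15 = -3.73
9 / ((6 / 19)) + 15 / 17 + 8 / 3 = 3269 / 102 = 32.05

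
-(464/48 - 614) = 1813/3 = 604.33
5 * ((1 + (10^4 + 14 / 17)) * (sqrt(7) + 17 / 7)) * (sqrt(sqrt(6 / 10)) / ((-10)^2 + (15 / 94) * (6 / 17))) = 7991457 * 375^(1 / 4) * (17 + 7 * sqrt(7)) / 559615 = 2232.14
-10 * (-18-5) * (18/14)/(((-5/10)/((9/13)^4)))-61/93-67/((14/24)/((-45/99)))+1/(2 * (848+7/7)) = -9759817335875/115761331686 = -84.31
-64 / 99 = -0.65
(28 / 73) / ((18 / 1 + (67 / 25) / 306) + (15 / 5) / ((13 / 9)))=0.02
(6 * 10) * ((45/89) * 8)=21600/89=242.70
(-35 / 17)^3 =-42875 / 4913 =-8.73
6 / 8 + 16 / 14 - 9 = -199 / 28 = -7.11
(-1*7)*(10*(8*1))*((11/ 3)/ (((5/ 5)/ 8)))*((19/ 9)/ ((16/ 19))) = -1111880/ 27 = -41180.74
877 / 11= 79.73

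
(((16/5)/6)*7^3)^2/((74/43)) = 161885024/8325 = 19445.65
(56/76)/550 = 7/5225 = 0.00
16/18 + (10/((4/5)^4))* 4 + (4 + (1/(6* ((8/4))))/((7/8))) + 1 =103.64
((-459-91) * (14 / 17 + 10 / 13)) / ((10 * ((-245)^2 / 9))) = -34848 / 2653105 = -0.01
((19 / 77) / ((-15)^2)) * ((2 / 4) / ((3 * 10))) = 0.00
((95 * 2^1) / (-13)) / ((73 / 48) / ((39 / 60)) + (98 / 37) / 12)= -84360 / 14779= -5.71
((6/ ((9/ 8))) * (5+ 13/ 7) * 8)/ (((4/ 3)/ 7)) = 1536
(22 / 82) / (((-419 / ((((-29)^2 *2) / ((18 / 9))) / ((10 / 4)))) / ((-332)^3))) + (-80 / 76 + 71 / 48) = 617486958436387 / 78336240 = 7882519.74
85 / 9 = 9.44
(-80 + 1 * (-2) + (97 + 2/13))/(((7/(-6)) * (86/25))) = -14775/3913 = -3.78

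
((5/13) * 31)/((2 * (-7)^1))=-155/182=-0.85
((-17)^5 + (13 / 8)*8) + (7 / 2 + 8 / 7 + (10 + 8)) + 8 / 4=-19877471 / 14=-1419819.36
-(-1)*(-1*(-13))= 13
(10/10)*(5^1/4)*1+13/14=2.18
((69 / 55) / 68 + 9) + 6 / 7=258543 / 26180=9.88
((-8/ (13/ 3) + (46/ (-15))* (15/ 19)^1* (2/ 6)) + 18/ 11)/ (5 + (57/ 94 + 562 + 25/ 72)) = -1335552/ 745993105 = -0.00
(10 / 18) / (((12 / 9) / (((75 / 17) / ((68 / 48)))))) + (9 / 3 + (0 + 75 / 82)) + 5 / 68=5.29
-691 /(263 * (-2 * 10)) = 691 /5260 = 0.13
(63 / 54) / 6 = 7 / 36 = 0.19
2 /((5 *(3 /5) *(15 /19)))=0.84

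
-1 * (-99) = 99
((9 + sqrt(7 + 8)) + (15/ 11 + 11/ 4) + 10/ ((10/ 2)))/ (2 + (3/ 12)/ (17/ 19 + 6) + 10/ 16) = 1048 * sqrt(15)/ 2789 + 174230/ 30679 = 7.13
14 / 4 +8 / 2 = 15 / 2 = 7.50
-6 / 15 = -2 / 5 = -0.40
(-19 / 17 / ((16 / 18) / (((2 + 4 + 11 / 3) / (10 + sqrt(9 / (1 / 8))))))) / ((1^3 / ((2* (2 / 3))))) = -2755 / 476 + 1653* sqrt(2) / 476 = -0.88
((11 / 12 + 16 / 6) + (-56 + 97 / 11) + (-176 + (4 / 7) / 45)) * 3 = -3043459 / 4620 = -658.76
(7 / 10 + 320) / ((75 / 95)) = 20311 / 50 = 406.22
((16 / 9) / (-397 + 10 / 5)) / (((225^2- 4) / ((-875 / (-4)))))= -700 / 35991531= -0.00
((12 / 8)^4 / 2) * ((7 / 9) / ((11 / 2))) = 0.36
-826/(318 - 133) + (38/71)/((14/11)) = -371857/91945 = -4.04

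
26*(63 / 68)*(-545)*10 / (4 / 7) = -15622425 / 68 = -229741.54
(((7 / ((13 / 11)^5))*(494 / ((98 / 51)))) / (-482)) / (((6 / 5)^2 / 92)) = -29911196975 / 289094442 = -103.47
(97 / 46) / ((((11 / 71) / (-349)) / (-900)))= 4275112.06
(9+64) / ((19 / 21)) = 1533 / 19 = 80.68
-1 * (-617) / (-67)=-617 / 67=-9.21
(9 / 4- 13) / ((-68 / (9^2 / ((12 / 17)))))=1161 / 64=18.14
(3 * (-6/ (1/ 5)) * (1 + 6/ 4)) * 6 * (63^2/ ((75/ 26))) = -1857492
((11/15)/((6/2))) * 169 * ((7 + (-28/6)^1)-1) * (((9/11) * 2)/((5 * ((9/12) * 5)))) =5408/1125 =4.81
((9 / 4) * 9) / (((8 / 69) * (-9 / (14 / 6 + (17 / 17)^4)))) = -1035 / 16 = -64.69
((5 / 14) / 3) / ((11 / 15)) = 0.16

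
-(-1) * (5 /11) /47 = 5 /517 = 0.01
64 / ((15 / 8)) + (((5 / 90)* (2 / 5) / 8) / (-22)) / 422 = 114081791 / 3342240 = 34.13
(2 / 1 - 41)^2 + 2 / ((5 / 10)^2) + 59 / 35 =53574 / 35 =1530.69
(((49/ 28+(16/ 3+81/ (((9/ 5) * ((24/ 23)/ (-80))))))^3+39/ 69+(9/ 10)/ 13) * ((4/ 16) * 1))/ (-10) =105430062490019117/ 103334400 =1020280395.40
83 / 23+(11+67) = 1877 / 23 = 81.61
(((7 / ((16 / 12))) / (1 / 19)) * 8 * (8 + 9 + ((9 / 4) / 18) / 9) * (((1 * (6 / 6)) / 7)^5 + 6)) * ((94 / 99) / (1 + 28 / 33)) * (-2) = -2251319975 / 26901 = -83689.08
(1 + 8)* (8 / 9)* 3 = 24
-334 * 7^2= -16366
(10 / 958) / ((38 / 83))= 415 / 18202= 0.02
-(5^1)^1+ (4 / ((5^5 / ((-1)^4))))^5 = -1490116119384764601 / 298023223876953125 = -5.00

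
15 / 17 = 0.88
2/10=1/5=0.20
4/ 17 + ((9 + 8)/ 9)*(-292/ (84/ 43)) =-906415/ 3213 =-282.11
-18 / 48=-3 / 8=-0.38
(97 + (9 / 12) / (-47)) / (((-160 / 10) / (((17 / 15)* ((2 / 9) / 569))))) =-0.00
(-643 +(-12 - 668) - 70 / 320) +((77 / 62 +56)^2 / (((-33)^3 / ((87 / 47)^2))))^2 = -338021175190301722497805 / 255472581424430603552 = -1323.12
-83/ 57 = -1.46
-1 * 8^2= -64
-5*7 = -35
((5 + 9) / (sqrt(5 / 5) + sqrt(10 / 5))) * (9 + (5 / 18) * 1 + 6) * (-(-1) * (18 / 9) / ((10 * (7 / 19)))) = 48.09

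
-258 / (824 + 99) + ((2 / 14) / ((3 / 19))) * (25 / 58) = 0.11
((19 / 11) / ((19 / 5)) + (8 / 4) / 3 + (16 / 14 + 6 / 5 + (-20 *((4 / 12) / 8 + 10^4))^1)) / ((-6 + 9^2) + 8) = -2409.61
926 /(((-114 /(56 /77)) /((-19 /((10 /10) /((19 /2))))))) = 35188 /33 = 1066.30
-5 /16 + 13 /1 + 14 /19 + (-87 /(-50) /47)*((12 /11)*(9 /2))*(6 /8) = 53282497 /3929200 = 13.56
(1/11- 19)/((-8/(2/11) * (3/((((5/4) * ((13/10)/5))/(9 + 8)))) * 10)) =169/617100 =0.00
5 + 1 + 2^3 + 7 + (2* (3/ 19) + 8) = 557/ 19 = 29.32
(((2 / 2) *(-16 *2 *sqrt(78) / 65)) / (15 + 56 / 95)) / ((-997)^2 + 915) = -0.00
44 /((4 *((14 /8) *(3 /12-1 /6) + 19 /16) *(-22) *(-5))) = 3 /40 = 0.08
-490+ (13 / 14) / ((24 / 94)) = -81709 / 168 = -486.36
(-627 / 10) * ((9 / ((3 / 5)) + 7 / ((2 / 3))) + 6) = -39501 / 20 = -1975.05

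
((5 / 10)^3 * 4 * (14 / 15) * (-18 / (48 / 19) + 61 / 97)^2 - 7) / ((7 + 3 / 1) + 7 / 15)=114653287 / 94541632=1.21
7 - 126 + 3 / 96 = -3807 / 32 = -118.97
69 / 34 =2.03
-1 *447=-447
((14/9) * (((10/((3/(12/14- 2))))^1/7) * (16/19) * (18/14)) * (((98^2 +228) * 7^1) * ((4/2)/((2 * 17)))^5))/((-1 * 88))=3146240/6231752373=0.00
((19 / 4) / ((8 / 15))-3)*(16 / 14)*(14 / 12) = 63 / 8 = 7.88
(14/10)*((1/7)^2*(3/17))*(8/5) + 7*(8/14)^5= 443432/1020425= 0.43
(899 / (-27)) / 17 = -899 / 459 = -1.96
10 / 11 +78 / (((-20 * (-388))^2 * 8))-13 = -32035762771 / 2649574400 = -12.09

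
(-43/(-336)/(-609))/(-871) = 43/178227504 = 0.00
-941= -941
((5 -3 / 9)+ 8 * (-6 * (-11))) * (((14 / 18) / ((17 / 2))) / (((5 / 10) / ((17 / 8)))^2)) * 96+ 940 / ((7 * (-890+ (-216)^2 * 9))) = 1115527567982 / 13198941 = 84516.44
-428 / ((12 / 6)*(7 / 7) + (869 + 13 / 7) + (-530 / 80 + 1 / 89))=-2133152 / 4317357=-0.49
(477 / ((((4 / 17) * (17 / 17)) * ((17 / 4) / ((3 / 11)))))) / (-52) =-1431 / 572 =-2.50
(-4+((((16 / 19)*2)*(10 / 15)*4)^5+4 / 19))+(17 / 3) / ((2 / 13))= 2238787711319 / 1203384114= 1860.41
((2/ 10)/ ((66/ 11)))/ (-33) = -1/ 990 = -0.00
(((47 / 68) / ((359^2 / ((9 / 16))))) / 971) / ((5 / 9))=3807 / 680780373440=0.00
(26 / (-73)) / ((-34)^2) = -13 / 42194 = -0.00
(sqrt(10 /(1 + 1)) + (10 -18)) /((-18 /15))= 20 /3 -5 * sqrt(5) /6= 4.80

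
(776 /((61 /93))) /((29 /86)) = 3508.45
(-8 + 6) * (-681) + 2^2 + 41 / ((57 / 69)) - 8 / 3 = 80539 / 57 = 1412.96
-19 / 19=-1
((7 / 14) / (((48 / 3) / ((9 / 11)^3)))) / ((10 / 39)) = 28431 / 425920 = 0.07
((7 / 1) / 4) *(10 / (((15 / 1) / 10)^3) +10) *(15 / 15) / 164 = 1225 / 8856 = 0.14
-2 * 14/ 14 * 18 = -36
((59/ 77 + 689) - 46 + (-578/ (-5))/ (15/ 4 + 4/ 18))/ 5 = 3367706/ 25025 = 134.57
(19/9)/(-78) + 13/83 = 7549/58266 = 0.13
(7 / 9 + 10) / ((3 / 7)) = 679 / 27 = 25.15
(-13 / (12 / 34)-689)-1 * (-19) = -706.83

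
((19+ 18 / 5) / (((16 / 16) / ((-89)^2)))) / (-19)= -895073 / 95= -9421.82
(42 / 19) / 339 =14 / 2147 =0.01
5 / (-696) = -5 / 696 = -0.01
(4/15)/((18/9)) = 0.13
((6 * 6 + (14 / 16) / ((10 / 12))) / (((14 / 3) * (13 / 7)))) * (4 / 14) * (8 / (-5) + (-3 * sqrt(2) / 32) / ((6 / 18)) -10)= -4959 / 350 -1539 * sqrt(2) / 4480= -14.65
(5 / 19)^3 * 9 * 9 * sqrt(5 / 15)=3375 * sqrt(3) / 6859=0.85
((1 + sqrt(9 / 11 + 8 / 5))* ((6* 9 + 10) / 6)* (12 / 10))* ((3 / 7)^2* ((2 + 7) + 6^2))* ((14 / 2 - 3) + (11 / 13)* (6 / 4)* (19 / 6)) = 540432 / 637 + 540432* sqrt(7315) / 35035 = 2167.71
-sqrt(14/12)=-sqrt(42)/6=-1.08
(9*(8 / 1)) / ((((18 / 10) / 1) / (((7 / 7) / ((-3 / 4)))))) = -160 / 3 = -53.33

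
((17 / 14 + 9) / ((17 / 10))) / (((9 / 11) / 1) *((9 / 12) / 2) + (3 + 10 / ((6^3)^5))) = 1849002451845120 / 1017627239436689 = 1.82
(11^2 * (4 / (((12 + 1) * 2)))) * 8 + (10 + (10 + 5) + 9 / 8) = 18205 / 104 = 175.05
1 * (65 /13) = 5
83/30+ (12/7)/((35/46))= 5.02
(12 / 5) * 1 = 12 / 5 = 2.40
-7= -7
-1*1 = -1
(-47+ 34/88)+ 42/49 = -14093/308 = -45.76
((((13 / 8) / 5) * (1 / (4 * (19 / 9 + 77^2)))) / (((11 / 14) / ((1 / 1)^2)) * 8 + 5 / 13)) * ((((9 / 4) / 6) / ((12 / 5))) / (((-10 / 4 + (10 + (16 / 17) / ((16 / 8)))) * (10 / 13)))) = 138411 / 2644585369600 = 0.00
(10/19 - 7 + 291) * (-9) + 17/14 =-680833/266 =-2559.52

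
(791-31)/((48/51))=1615/2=807.50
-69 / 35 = -1.97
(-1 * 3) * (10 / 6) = -5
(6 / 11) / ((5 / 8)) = 48 / 55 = 0.87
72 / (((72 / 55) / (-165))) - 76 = -9151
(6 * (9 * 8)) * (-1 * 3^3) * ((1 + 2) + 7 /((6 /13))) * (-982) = 208081872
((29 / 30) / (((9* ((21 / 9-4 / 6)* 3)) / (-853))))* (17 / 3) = -420529 / 4050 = -103.83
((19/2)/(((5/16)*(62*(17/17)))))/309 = 76/47895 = 0.00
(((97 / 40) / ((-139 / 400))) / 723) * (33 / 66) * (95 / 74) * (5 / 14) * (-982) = 113114125 / 52057446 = 2.17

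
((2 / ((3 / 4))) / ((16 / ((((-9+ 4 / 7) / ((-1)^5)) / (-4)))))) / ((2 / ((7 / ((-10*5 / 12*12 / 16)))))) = 59 / 150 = 0.39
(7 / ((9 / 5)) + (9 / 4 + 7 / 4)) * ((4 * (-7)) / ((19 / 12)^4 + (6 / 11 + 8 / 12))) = -50383872 / 1710011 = -29.46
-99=-99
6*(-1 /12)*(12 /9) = -2 /3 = -0.67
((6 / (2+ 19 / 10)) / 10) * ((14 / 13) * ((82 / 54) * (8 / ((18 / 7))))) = 32144 / 41067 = 0.78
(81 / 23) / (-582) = -27 / 4462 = -0.01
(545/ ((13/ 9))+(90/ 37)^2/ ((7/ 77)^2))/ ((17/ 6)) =6866910/ 17797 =385.85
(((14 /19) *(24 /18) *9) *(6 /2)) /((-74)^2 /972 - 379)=-15309 /215479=-0.07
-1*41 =-41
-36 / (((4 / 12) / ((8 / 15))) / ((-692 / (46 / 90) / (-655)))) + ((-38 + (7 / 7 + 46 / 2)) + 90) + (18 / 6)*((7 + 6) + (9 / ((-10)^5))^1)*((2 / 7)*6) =1792359421 / 75325000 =23.80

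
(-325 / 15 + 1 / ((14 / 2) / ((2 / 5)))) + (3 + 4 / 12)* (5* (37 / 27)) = 3487 / 2835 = 1.23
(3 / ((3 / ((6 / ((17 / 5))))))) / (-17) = -30 / 289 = -0.10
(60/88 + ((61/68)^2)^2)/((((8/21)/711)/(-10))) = -23341973548005/940780544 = -24811.28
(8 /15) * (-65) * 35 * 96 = -116480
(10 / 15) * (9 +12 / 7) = 50 / 7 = 7.14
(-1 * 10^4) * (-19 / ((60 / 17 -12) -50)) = -1615000 / 497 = -3249.50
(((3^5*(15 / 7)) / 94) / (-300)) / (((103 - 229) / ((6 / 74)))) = 81 / 6816880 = 0.00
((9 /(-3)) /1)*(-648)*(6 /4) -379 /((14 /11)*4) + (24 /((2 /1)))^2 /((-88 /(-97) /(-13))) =778.10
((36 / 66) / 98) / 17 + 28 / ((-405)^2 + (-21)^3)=180214 / 354525633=0.00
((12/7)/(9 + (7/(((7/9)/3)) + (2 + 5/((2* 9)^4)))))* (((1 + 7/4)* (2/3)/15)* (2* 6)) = 0.07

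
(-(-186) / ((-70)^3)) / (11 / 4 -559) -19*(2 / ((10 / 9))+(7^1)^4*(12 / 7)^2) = -12792549223032 / 95396875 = -134098.20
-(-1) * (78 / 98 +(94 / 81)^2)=688843 / 321489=2.14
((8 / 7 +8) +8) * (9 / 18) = 60 / 7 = 8.57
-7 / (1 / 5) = -35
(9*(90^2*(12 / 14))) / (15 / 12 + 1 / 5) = 8748000 / 203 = 43093.60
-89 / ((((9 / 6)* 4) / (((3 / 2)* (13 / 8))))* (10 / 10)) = -1157 / 32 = -36.16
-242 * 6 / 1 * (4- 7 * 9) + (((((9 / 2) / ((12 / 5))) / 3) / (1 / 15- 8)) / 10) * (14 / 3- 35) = 23301761 / 272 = 85668.24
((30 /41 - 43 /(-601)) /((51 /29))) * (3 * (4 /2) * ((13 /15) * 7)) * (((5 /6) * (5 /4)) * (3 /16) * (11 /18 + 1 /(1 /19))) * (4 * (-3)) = -92192528155 /120642336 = -764.18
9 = 9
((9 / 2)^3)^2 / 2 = 531441 / 128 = 4151.88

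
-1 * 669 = -669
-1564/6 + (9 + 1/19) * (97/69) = -108350/437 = -247.94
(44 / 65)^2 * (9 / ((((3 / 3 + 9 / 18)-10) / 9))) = -4.37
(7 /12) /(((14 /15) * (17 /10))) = 25 /68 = 0.37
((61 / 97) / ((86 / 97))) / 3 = 61 / 258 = 0.24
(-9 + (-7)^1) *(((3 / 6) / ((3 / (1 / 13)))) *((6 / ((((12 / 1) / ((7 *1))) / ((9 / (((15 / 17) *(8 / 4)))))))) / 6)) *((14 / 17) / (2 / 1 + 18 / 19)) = -133 / 780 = -0.17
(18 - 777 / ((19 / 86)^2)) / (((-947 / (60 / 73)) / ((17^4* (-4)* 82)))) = -9435118303696320 / 24956291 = -378065727.14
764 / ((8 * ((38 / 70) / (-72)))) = -240660 / 19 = -12666.32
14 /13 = 1.08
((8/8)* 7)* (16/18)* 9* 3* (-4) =-672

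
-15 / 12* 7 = -35 / 4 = -8.75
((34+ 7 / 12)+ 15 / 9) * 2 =145 / 2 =72.50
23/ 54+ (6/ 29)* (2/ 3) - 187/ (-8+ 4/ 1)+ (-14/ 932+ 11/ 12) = 8796388/ 182439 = 48.22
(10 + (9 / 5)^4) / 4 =12811 / 2500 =5.12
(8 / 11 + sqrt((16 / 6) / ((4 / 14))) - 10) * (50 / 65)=-1020 / 143 + 20 * sqrt(21) / 39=-4.78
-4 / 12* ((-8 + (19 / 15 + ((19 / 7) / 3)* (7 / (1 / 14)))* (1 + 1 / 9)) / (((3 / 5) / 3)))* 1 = -12410 / 81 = -153.21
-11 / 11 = -1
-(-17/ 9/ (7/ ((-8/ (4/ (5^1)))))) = -170/ 63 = -2.70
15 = 15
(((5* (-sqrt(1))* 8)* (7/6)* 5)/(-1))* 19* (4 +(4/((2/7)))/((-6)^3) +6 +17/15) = 49070.43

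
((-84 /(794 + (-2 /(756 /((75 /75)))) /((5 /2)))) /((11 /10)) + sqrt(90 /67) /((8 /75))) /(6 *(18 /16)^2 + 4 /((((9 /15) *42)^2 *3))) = -302456851200 /23887632363419 + 10716300 *sqrt(670) /193911467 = 1.42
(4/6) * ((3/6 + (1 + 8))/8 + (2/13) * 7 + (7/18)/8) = 2165/1404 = 1.54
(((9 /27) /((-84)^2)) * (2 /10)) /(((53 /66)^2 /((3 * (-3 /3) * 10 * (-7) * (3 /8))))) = 363 /314608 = 0.00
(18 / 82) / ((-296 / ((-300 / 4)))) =675 / 12136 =0.06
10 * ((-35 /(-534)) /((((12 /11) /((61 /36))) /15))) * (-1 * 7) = -4109875 /38448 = -106.89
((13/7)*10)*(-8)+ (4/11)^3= -1383792/9317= -148.52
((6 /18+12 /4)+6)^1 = 28 /3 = 9.33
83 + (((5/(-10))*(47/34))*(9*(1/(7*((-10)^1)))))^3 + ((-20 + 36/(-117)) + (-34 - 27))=2373687802571/1402052288000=1.69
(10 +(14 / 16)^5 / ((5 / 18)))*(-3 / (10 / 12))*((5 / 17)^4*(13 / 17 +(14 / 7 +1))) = -218354175 / 181741696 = -1.20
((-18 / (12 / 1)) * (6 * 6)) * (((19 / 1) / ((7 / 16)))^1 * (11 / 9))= -20064 / 7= -2866.29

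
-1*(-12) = 12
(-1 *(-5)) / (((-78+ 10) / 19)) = -95 / 68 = -1.40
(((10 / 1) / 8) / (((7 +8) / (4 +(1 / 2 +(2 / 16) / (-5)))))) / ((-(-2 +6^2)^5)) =-179 / 21809003520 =-0.00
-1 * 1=-1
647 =647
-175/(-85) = 35/17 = 2.06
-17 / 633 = -0.03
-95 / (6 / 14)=-665 / 3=-221.67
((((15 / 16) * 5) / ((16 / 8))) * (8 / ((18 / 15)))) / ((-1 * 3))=-125 / 24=-5.21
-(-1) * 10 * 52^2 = 27040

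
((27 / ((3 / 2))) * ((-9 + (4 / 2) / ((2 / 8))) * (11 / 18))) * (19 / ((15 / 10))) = -418 / 3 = -139.33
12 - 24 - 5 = -17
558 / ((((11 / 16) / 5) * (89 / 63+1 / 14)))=5624640 / 2057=2734.39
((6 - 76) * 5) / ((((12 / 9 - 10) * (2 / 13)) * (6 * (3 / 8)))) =350 / 3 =116.67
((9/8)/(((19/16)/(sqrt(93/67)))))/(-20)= -9*sqrt(6231)/12730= -0.06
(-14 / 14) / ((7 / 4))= -4 / 7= -0.57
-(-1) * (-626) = -626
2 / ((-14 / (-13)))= 13 / 7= 1.86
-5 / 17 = -0.29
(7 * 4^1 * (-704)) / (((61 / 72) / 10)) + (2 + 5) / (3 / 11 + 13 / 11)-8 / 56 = -1589543777 / 6832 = -232661.56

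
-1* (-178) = 178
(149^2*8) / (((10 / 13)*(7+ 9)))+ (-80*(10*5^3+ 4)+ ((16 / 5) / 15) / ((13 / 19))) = -334967249 / 3900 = -85889.04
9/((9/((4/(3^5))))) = 4/243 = 0.02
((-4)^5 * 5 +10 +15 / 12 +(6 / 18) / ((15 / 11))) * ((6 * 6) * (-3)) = 2758593 / 5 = 551718.60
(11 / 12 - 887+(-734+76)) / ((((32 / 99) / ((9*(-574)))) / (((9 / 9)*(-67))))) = -1653427498.08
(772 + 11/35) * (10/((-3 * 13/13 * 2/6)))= -54062/7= -7723.14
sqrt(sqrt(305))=305^(1 / 4)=4.18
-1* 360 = -360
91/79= 1.15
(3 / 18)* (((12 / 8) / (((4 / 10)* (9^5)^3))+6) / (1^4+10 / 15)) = 1647129056757197 / 2745215094595320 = 0.60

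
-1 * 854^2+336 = -728980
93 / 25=3.72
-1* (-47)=47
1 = 1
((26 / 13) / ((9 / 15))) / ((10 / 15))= 5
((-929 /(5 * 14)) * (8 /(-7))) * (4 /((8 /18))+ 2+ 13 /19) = 177.22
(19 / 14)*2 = 19 / 7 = 2.71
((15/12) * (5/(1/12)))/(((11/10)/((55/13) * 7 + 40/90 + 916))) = 27672250/429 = 64504.08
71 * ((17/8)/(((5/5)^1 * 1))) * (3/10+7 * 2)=172601/80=2157.51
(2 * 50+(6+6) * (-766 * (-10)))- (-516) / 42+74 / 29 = 18683072 / 203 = 92034.84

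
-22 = -22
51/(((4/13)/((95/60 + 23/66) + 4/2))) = 114699/176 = 651.70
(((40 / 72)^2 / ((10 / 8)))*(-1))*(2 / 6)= -20 / 243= -0.08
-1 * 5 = -5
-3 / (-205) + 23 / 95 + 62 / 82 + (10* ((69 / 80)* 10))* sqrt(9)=809421 / 3116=259.76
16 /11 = 1.45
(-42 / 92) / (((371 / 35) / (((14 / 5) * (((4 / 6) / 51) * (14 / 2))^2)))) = -9604 / 9511857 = -0.00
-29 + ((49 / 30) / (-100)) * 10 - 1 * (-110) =24251 / 300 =80.84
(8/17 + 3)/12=59/204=0.29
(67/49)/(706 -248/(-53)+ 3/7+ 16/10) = 17755/9254511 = 0.00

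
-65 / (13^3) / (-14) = 0.00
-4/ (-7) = 4/ 7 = 0.57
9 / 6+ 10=23 / 2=11.50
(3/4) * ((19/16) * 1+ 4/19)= 1.05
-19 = -19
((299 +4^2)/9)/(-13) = -2.69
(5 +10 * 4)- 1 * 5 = 40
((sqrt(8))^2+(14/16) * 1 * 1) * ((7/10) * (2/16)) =497/640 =0.78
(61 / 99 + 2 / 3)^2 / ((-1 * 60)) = -16129 / 588060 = -0.03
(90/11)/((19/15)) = 1350/209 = 6.46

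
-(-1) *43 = 43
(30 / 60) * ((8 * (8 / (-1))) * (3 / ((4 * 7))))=-24 / 7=-3.43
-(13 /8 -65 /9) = 403 /72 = 5.60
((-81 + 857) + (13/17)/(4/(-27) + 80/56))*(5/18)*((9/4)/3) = 15974605/98736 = 161.79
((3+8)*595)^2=42837025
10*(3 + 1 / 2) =35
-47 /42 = -1.12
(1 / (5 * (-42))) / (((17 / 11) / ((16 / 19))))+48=1627832 / 33915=48.00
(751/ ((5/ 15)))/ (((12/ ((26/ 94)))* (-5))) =-9763/ 940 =-10.39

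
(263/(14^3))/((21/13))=3419/57624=0.06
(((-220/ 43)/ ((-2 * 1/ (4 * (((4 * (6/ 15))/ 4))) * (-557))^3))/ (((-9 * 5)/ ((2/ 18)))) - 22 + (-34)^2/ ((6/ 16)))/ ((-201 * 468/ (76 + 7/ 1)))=-9556375438452537989/ 3538677525479430750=-2.70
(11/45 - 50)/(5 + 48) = -2239/2385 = -0.94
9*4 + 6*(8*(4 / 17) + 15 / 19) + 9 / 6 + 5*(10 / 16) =146399 / 2584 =56.66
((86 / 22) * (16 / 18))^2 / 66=59168 / 323433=0.18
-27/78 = -9/26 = -0.35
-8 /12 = -2 /3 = -0.67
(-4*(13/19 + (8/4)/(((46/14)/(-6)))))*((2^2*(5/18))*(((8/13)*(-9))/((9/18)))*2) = -1660160/5681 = -292.23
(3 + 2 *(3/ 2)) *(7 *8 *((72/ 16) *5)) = 7560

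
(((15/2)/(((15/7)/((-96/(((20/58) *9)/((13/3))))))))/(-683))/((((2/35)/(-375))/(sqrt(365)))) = -9236500 *sqrt(365)/2049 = -86121.56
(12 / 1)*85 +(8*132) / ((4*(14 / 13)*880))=142839 / 140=1020.28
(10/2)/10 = 1/2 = 0.50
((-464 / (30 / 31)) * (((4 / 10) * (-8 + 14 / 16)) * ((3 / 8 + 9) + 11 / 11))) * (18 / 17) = 12759507 / 850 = 15011.18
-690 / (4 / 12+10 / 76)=-1484.15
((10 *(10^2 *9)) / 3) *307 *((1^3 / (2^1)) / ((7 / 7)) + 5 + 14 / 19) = 109138500 / 19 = 5744131.58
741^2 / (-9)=-61009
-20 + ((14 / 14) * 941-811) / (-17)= -470 / 17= -27.65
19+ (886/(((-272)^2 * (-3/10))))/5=1053829/55488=18.99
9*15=135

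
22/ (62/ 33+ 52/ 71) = 25773/ 3059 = 8.43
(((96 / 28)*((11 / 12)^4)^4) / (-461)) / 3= -45949729863572161 / 74577687931785314304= -0.00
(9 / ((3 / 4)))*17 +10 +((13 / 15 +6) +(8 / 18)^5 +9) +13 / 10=27302369 / 118098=231.18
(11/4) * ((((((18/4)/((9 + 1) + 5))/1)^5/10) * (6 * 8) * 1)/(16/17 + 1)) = 0.02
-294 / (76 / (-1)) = 147 / 38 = 3.87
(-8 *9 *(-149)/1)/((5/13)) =139464/5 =27892.80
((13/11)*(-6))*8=-624/11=-56.73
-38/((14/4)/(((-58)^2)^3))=-2893220633344/7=-413317233334.86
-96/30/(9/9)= -3.20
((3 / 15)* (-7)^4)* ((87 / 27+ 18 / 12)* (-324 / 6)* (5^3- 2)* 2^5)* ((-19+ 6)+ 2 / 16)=6205326876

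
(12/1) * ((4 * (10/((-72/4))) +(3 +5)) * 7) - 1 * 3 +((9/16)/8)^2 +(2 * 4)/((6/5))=8011857/16384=489.00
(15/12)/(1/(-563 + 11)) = -690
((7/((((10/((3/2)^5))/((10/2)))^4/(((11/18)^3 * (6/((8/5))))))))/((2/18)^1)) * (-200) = -150399862333875/67108864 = -2241132.59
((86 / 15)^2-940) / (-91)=204104 / 20475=9.97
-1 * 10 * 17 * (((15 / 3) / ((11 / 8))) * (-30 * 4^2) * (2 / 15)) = 435200 / 11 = 39563.64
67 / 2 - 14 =39 / 2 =19.50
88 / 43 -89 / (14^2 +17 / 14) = 189390 / 118723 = 1.60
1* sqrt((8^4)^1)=64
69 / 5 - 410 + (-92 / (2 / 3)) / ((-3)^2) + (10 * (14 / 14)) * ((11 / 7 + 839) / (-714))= -5289209 / 12495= -423.31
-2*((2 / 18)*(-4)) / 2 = 4 / 9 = 0.44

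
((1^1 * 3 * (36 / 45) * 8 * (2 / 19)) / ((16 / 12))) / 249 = 48 / 7885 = 0.01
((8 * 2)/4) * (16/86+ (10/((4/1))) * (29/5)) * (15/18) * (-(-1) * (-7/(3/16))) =-235760/129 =-1827.60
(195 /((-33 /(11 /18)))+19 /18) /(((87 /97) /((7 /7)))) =-2231 /783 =-2.85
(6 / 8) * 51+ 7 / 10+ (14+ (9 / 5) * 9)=1383 / 20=69.15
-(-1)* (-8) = -8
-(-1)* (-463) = -463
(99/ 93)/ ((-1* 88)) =-3/ 248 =-0.01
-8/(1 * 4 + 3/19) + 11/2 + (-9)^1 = -857/158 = -5.42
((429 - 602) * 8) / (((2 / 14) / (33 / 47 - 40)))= 17893736 / 47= 380717.79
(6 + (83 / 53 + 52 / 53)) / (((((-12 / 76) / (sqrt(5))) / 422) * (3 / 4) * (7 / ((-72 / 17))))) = 116228928 * sqrt(5) / 6307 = 41207.51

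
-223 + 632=409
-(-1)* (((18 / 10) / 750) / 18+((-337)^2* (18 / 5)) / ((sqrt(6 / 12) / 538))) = 311071036.30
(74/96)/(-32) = -37/1536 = -0.02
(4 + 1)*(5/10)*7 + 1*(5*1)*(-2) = 15/2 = 7.50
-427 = -427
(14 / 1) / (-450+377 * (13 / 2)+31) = 28 / 4063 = 0.01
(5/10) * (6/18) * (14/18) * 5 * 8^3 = 8960/27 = 331.85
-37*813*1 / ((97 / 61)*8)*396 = -181659159 / 194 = -936387.42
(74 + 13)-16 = 71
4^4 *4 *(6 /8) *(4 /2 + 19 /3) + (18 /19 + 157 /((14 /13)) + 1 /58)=25250816 /3857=6546.75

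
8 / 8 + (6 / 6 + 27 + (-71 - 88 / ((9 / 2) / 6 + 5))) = -1318 / 23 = -57.30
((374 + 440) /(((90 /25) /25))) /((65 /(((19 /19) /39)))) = 10175 /4563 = 2.23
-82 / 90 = -0.91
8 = 8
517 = 517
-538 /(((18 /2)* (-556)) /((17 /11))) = 4573 /27522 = 0.17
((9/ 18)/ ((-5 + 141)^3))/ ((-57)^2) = 0.00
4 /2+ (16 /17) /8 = 2.12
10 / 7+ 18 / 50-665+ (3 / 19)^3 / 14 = -227448263 / 342950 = -663.21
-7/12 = -0.58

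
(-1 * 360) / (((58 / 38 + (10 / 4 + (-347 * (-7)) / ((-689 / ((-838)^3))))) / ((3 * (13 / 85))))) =-73519056 / 923404718743337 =-0.00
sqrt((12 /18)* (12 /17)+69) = sqrt(20077) /17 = 8.33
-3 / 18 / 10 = -1 / 60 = -0.02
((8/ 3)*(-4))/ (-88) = 4/ 33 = 0.12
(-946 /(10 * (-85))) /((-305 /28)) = -0.10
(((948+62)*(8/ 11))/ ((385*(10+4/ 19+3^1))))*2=61408/ 212597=0.29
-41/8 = -5.12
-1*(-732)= 732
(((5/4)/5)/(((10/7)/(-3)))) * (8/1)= -4.20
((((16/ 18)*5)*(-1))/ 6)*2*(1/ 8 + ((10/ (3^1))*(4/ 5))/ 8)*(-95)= 5225/ 81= 64.51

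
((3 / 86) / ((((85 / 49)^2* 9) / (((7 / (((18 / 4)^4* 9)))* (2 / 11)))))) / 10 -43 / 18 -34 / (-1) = 191369426771287 / 6053865864750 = 31.61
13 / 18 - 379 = -6809 / 18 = -378.28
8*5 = 40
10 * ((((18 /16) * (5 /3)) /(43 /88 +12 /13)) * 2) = 8580 /323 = 26.56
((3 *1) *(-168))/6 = -84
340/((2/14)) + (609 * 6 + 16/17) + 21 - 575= 93176/17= 5480.94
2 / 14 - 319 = -2232 / 7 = -318.86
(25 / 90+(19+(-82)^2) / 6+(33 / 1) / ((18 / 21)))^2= 437939329 / 324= 1351664.60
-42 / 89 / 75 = -14 / 2225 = -0.01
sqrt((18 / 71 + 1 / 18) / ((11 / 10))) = 0.53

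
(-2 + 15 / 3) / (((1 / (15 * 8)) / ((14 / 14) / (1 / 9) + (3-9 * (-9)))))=33480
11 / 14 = 0.79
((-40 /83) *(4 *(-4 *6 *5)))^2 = 368640000 /6889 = 53511.39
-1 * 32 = -32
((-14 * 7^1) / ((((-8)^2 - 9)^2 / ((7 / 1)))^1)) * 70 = -9604 / 605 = -15.87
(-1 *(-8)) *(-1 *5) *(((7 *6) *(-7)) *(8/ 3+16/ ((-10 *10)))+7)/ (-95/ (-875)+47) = 425810/ 687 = 619.81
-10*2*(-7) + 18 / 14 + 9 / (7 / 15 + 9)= 141383 / 994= 142.24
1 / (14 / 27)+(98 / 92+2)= 804 / 161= 4.99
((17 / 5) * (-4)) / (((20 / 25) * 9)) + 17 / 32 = -391 / 288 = -1.36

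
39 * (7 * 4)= 1092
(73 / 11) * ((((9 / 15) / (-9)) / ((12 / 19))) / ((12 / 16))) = -1387 / 1485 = -0.93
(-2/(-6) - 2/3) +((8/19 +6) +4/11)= 4045/627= 6.45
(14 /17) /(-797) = -14 /13549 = -0.00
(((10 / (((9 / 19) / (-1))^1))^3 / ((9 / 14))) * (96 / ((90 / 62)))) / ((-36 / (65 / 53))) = 309587824000 / 9388791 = 32974.19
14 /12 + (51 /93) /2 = 134 /93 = 1.44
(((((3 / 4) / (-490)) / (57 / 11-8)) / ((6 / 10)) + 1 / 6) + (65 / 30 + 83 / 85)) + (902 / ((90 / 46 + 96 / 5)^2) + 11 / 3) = 54983828540719 / 6114358577880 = 8.99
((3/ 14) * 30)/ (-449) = -0.01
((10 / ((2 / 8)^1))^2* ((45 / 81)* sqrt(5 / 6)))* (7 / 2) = 2840.04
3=3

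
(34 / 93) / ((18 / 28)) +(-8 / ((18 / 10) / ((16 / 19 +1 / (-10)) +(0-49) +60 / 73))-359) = -171357145 / 1160919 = -147.60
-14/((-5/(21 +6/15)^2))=160286/125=1282.29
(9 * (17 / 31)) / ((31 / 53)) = 8109 / 961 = 8.44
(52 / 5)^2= 108.16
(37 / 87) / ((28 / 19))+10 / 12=911 / 812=1.12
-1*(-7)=7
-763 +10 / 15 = -2287 / 3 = -762.33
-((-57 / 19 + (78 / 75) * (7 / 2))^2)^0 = -1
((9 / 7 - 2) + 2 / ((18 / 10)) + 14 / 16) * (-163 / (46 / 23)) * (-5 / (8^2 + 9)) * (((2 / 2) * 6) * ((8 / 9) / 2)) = 522415 / 27594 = 18.93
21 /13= 1.62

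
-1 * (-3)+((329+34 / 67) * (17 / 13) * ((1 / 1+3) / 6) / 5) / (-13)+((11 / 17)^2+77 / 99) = -32833081 / 147255615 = -0.22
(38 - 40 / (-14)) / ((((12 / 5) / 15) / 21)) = 10725 / 2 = 5362.50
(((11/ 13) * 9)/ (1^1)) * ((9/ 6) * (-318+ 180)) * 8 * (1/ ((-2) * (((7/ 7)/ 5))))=31527.69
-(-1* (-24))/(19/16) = -384/19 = -20.21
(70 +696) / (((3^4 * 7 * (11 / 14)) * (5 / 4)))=6128 / 4455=1.38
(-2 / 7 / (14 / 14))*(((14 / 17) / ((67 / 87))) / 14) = -174 / 7973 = -0.02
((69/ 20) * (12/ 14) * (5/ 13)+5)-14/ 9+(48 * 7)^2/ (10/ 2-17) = -15402799/ 1638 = -9403.42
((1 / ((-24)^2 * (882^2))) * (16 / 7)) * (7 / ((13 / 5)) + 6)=113 / 2548479024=0.00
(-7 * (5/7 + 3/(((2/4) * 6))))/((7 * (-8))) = 3/14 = 0.21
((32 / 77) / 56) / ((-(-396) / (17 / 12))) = 17 / 640332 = 0.00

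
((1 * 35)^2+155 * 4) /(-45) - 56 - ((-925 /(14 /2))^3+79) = 791392757 /343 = 2307267.51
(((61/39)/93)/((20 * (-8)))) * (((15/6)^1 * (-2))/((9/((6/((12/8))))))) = 61/261144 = 0.00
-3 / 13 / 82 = -3 / 1066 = -0.00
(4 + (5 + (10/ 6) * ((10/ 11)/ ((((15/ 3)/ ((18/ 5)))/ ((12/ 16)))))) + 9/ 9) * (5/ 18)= 595/ 198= 3.01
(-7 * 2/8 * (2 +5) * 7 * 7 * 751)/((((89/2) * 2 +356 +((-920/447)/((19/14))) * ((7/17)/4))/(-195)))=10153289036709/51381604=197605.53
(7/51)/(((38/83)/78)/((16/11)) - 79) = -120848/69553103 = -0.00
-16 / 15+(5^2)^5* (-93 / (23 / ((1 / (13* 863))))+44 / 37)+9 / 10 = 665050009983881 / 57284214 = 11609655.85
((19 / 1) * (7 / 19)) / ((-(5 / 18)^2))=-2268 / 25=-90.72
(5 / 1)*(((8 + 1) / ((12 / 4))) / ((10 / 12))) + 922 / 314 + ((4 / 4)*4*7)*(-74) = -322017 / 157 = -2051.06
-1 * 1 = -1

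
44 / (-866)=-22 / 433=-0.05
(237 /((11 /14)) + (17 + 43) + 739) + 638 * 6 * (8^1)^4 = 172486475 /11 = 15680588.64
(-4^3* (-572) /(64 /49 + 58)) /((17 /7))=6278272 /24701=254.17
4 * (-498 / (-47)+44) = 10264 / 47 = 218.38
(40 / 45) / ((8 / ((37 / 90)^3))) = 50653 / 6561000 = 0.01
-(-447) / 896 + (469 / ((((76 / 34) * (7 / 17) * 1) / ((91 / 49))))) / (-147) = -14861545 / 2502528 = -5.94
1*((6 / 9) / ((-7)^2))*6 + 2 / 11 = 142 / 539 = 0.26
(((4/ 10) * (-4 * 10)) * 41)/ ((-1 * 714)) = 0.92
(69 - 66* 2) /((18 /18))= -63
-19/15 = -1.27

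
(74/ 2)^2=1369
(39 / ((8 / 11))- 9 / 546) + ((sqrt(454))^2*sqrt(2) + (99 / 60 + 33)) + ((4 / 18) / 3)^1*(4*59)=10392127 / 98280 + 454*sqrt(2)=747.79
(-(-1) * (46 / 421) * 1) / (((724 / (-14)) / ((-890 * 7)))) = 1003030 / 76201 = 13.16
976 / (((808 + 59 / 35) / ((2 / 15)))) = 13664 / 85017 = 0.16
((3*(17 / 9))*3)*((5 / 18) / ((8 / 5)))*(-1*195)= -27625 / 48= -575.52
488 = 488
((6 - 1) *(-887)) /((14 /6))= -13305 /7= -1900.71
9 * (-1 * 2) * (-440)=7920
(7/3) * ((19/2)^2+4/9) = 22855/108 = 211.62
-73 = -73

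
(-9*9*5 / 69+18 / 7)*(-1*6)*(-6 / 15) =-6372 / 805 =-7.92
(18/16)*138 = 621/4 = 155.25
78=78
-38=-38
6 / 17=0.35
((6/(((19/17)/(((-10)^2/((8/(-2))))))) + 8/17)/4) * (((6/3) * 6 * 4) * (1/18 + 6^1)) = -9417164/969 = -9718.44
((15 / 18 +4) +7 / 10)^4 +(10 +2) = 48065821 / 50625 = 949.45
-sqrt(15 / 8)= -sqrt(30) / 4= -1.37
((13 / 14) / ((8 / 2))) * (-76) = -247 / 14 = -17.64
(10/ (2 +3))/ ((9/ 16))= 3.56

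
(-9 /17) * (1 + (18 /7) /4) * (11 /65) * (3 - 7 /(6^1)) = -8349 /30940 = -0.27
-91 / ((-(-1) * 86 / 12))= -546 / 43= -12.70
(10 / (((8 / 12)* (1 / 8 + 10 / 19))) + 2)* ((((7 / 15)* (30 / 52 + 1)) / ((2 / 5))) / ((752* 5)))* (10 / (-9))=-118531 / 8710416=-0.01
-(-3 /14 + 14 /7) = -1.79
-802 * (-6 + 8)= -1604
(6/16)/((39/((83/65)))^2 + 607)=20667/84862784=0.00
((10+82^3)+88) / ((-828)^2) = 30637 / 38088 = 0.80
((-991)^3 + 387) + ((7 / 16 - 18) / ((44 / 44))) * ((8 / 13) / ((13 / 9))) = -328955759321 / 338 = -973241891.48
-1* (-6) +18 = 24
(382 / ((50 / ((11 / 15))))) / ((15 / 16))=33616 / 5625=5.98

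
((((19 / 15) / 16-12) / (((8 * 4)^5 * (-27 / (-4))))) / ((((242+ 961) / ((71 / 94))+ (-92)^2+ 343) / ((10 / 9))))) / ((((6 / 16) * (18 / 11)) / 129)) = -96080963 / 81277300405960704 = -0.00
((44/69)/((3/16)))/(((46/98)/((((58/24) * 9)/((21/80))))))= 2858240/4761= 600.34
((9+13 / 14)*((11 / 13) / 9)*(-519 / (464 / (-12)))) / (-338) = -264517 / 7135856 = -0.04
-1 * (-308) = 308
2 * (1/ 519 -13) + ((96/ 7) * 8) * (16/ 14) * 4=12093836/ 25431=475.55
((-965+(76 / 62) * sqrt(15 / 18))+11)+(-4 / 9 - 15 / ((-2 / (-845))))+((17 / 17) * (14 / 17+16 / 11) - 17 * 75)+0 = -28828667 / 3366+19 * sqrt(30) / 93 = -8563.55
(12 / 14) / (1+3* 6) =6 / 133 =0.05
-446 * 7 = -3122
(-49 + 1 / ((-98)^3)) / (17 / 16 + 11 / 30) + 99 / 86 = -114990488127 / 3470410202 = -33.13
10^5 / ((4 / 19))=475000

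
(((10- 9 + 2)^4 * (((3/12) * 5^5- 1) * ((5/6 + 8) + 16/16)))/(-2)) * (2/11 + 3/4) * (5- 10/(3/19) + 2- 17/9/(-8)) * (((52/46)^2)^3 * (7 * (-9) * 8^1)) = -27817968320749495161/1628394779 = -17083061601.21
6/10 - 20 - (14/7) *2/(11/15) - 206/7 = -20899/385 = -54.28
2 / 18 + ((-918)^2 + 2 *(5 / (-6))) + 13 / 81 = 68260531 / 81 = 842722.60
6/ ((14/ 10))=4.29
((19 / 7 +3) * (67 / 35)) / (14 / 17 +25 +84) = 9112 / 91483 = 0.10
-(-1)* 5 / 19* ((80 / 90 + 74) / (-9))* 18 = -39.42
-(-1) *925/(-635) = -185/127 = -1.46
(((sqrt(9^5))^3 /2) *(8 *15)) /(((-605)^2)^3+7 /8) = 2295825120 /130767849030041669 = 0.00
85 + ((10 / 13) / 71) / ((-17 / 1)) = 85.00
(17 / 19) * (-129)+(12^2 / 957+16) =-601679 / 6061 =-99.27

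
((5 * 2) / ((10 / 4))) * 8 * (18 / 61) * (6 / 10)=1728 / 305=5.67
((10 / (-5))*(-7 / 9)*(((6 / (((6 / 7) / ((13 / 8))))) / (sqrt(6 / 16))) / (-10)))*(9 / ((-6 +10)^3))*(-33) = 13.41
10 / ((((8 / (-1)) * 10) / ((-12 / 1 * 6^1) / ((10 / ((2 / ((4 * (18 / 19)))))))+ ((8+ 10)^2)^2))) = -524861 / 40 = -13121.52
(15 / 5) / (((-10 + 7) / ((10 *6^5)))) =-77760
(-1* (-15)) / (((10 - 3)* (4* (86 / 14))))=0.09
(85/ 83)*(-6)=-510/ 83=-6.14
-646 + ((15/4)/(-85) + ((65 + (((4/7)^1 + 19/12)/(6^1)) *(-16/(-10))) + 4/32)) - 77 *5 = -41355359/42840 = -965.34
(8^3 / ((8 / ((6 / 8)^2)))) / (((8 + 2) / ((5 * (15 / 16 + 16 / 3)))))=903 / 8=112.88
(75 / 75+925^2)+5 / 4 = 855627.25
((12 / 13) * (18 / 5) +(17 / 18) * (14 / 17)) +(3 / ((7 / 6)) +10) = 68273 / 4095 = 16.67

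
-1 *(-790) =790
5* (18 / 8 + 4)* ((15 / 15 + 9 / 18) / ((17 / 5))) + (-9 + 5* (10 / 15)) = 3313 / 408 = 8.12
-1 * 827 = -827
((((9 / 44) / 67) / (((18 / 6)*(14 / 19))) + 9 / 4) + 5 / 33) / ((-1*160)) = -27047 / 1800960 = -0.02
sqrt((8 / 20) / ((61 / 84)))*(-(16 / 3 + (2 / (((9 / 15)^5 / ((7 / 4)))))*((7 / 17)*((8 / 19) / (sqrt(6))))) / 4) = sqrt(12810)*(-627912 - 153125*sqrt(6)) / 71817435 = -1.58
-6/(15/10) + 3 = -1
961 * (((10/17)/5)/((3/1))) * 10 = 19220/51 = 376.86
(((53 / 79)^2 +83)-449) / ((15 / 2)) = -4562794 / 93615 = -48.74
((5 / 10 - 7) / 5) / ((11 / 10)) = -1.18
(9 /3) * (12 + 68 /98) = 1866 /49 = 38.08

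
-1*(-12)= 12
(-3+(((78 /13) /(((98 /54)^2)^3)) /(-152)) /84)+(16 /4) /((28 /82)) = 8.71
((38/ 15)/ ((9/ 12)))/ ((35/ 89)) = 13528/ 1575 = 8.59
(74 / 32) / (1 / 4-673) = -37 / 10764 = -0.00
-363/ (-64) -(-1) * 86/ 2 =3115/ 64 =48.67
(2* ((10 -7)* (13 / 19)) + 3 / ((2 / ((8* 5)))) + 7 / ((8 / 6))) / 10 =5271 / 760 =6.94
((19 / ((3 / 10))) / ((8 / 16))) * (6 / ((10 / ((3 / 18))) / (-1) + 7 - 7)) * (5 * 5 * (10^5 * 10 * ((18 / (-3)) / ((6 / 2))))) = 1900000000 / 3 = 633333333.33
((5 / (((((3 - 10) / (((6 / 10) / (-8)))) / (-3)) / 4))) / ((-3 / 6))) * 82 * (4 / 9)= 328 / 7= 46.86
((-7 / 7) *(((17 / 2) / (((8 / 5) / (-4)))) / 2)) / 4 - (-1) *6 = 8.66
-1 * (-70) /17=70 /17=4.12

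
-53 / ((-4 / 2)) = 53 / 2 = 26.50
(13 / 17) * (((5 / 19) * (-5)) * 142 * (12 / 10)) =-55380 / 323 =-171.46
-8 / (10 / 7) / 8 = -7 / 10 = -0.70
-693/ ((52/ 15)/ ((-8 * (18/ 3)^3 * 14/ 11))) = 5715360/ 13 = 439643.08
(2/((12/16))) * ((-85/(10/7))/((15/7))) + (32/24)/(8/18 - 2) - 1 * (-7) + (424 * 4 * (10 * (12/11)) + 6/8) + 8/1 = 255615359/13860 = 18442.67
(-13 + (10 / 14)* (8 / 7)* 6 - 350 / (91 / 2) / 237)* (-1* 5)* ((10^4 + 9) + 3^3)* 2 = 9480600040 / 11613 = 816378.20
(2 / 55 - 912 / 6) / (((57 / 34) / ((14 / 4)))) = -331534 / 1045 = -317.26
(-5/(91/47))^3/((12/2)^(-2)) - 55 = -508649905/753571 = -674.99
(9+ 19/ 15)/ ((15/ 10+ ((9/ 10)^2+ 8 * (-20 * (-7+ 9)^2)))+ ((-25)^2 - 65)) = -3080/ 23307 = -0.13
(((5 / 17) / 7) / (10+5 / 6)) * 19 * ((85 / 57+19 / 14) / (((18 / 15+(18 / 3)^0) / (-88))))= -90920 / 10829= -8.40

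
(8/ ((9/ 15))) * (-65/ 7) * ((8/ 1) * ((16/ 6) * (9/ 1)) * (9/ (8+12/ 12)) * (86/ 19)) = -14310400/ 133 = -107596.99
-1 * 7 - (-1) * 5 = -2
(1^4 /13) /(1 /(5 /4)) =5 /52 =0.10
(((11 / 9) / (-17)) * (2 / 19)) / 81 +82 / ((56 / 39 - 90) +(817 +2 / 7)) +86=4033854266002 / 46844040447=86.11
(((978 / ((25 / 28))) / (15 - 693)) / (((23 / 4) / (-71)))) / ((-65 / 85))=-22034992 / 844675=-26.09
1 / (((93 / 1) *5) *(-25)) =-1 / 11625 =-0.00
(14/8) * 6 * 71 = 1491/2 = 745.50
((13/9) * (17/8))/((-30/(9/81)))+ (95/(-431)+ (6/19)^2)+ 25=24.87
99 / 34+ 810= 27639 / 34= 812.91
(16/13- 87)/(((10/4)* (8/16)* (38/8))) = -3568/247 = -14.45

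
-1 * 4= -4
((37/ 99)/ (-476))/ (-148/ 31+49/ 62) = 1147/ 5819814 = 0.00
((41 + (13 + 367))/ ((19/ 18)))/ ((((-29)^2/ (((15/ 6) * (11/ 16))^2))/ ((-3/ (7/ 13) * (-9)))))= 4023065475/ 57268736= 70.25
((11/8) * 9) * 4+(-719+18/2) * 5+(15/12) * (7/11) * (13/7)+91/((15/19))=-2233279/660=-3383.76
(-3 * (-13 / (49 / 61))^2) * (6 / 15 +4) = -41504034 / 12005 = -3457.23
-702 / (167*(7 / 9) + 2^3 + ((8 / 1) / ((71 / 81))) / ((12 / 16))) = -4.68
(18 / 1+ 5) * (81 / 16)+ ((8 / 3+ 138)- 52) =9845 / 48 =205.10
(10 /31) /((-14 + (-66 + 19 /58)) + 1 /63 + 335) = 7308 /5784755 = 0.00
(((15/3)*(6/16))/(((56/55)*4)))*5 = 4125/1792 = 2.30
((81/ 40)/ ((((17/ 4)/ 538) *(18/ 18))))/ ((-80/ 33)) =-719037/ 6800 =-105.74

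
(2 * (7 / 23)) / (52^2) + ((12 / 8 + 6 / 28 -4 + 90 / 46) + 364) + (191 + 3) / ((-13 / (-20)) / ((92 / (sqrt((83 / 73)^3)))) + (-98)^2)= 9617095493341483349154742597 / 26443022637024166517273384 -28116668320 * sqrt(6059) / 121481047801390011197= 363.69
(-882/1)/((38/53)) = -23373/19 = -1230.16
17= 17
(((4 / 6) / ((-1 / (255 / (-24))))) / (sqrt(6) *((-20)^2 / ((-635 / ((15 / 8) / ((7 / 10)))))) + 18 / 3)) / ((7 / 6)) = 1349375 *sqrt(6) / 2491926 + 9596755 / 4983852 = 3.25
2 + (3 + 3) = 8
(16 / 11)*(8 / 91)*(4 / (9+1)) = 256 / 5005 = 0.05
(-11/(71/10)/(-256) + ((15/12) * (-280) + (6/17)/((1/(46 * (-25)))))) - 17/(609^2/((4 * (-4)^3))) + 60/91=-755.21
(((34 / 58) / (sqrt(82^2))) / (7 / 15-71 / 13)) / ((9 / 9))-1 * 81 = -187613247 / 2316172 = -81.00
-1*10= -10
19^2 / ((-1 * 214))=-361 / 214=-1.69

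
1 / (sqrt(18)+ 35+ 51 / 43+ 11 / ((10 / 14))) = 794855 / 40726077 - 46225* sqrt(2) / 40726077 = 0.02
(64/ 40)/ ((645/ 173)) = 0.43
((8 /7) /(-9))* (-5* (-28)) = -160 /9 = -17.78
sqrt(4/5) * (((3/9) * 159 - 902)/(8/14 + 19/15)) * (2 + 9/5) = -677502 * sqrt(5)/965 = -1569.89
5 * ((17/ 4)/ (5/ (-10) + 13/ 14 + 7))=595/ 208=2.86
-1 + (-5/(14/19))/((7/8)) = -8.76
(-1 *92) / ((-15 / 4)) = 24.53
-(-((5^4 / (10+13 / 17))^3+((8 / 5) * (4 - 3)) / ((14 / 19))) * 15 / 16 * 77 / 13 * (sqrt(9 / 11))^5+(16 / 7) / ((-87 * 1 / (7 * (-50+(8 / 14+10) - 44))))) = -9344 / 609+1133505007295949 * sqrt(11) / 5712657808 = 658069.03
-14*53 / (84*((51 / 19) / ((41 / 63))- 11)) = 1.28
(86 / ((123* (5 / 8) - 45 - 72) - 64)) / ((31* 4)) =-172 / 25823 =-0.01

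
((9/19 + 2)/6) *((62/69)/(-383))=-1457/1506339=-0.00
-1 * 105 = -105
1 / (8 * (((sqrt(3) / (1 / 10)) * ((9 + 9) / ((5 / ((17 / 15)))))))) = 0.00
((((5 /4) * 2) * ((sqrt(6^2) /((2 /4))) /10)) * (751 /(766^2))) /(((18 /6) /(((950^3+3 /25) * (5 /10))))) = 16097215627253 /29337800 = 548685.16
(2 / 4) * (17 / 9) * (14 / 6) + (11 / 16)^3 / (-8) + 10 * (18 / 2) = 81539999 / 884736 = 92.16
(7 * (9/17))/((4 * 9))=7/68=0.10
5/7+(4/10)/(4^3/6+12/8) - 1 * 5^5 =-7982466/2555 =-3124.25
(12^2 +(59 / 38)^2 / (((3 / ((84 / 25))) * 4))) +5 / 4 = 1316973 / 9025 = 145.92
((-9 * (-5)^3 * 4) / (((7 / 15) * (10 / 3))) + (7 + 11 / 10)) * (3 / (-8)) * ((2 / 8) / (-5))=54.39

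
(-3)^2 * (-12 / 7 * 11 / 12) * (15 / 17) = -1485 / 119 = -12.48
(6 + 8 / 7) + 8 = 106 / 7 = 15.14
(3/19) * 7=21/19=1.11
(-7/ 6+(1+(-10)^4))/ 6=59999/ 36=1666.64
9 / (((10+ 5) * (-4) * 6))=-1 / 40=-0.02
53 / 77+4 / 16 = 289 / 308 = 0.94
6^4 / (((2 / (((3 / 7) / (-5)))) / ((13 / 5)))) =-25272 / 175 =-144.41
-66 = -66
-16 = -16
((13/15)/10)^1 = 13/150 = 0.09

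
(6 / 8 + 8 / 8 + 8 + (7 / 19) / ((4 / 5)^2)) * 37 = 116143 / 304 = 382.05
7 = 7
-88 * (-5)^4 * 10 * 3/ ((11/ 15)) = -2250000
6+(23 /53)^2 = 17383 /2809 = 6.19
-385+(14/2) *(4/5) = -1897/5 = -379.40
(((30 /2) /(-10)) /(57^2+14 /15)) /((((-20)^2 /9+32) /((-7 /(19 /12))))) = 0.00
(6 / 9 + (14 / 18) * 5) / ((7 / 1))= 41 / 63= 0.65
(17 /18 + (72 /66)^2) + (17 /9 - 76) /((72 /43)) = -42.13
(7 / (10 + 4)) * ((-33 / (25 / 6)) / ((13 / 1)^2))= -99 / 4225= -0.02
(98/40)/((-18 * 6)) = -49/2160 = -0.02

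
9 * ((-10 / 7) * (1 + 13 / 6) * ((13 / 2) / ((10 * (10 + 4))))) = -741 / 392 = -1.89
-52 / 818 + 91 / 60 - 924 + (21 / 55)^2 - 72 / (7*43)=-922.64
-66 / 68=-33 / 34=-0.97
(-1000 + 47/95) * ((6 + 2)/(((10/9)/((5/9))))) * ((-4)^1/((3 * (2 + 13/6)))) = 3038496/2375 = 1279.37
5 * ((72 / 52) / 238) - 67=-103604 / 1547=-66.97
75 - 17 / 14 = 1033 / 14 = 73.79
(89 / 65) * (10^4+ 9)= 890801 / 65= 13704.63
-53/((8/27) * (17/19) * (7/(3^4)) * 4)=-2202309/3808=-578.34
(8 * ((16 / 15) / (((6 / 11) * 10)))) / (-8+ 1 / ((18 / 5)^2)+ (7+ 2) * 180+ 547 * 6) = 12672 / 39642025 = 0.00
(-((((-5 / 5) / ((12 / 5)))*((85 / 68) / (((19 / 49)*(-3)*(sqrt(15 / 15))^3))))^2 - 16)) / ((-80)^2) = 118270511 / 47908454400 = 0.00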